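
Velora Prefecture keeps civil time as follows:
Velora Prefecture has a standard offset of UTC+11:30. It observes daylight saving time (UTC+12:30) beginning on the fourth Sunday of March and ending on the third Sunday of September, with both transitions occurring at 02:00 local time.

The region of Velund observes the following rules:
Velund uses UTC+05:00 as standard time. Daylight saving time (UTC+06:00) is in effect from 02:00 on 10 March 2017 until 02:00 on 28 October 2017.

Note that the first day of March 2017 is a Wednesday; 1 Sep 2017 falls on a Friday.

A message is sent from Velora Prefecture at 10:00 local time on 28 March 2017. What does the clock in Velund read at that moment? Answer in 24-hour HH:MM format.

1 March 2017 is a Wednesday, so the first Sunday is March 5 and the fourth is March 26.
1 September 2017 is a Friday, so the first Sunday is September 3 and the third is September 17.
Daylight saving runs 26 March – 17 September; 28 March 2017 is inside that window, so Velora Prefecture is at UTC+12:30.
10:00 Velora Prefecture − 12h30m = 21:30 UTC (rolling into the previous day, 27 March 2017).
At the standard offset (UTC+05:00), 21:30 UTC + 5h = 02:30 Velund standard time (rolling into the next day, 28 March 2017).
Daylight saving runs 10 March – 28 October; the standard-time date in Velund, 28 March 2017, is inside that window, so Velund is at UTC+06:00.
21:30 UTC + 6h = 03:30 Velund (rolling into the next day, 28 March 2017).

03:30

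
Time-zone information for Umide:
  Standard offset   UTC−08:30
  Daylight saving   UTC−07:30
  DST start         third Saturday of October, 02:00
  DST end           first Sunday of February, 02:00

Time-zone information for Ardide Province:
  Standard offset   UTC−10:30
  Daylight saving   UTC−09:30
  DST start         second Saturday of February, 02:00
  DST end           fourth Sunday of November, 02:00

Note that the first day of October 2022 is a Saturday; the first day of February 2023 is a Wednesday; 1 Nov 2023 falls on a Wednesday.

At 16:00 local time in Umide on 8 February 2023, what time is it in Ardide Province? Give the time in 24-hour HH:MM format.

14:00

1 October 2022 is a Saturday, so the first Saturday is October 1 and the third is October 15.
1 February 2023 is a Wednesday, so the first Sunday is February 5.
8 February 2023 does not fall between 15 October 2022 and 5 February 2023, so daylight saving is not in effect and Umide is at UTC−08:30.
16:00 Umide + 8h30m = 00:30 UTC (rolling into the next day, 9 February 2023).
1 February 2023 is a Wednesday, so the first Saturday is February 4 and the second is February 11.
1 November 2023 is a Wednesday, so the first Sunday is November 5 and the fourth is November 26.
At the standard offset (UTC−10:30), 00:30 UTC − 10h30m = 14:00 Ardide Province standard time (rolling into the previous day, 8 February 2023).
The standard-time date in Ardide Province, 8 February 2023, does not fall between 11 February and 26 November, so daylight saving is not in effect and Ardide Province is at UTC−10:30.
00:30 UTC − 10h30m = 14:00 Ardide Province (rolling into the previous day, 8 February 2023).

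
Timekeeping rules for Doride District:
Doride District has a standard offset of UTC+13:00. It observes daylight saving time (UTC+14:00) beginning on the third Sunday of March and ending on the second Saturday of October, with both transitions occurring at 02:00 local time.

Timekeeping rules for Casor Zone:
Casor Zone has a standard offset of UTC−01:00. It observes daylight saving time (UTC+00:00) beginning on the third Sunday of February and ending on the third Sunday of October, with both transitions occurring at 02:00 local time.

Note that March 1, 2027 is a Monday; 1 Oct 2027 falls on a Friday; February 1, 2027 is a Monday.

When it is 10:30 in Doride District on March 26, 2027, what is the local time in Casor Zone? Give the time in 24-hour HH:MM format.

1 March 2027 is a Monday, so the first Sunday is March 7 and the third is March 21.
1 October 2027 is a Friday, so the first Saturday is October 2 and the second is October 9.
March 26, 2027 lies within the daylight-saving period (21 March – 9 October), so Doride District is on daylight time, UTC+14:00.
10:30 Doride District − 14h = 20:30 UTC (rolling into the previous day, 25 March 2027).
1 February 2027 is a Monday, so the first Sunday is February 7 and the third is February 21.
1 October 2027 is a Friday, so the first Sunday is October 3 and the third is October 17.
At the standard offset (UTC−01:00), 20:30 UTC − 1h = 19:30 Casor Zone standard time.
The standard-time date in Casor Zone, March 25, 2027, lies within the daylight-saving period (21 February – 17 October), so Casor Zone is on daylight time, UTC+00:00.
20:30 UTC + 0h = 20:30 Casor Zone.

20:30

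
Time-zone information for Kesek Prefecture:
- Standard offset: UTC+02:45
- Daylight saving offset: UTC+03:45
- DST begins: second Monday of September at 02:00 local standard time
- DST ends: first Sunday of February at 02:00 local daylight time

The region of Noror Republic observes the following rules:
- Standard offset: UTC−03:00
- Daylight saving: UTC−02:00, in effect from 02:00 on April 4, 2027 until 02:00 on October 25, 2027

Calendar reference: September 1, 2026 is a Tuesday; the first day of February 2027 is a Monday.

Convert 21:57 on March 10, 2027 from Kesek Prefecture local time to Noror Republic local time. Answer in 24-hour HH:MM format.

16:12

1 September 2026 is a Tuesday, so the first Monday is September 7 and the second is September 14.
1 February 2027 is a Monday, so the first Sunday is February 7.
March 10, 2027 does not fall between 14 September 2026 and 7 February 2027, so daylight saving is not in effect and Kesek Prefecture is at UTC+02:45.
21:57 Kesek Prefecture − 2h45m = 19:12 UTC.
At the standard offset (UTC−03:00), 19:12 UTC − 3h = 16:12 Noror Republic standard time.
Daylight saving runs 4 April – 25 October; the standard-time date in Noror Republic, March 10, 2027, is outside that window, so Noror Republic is on standard time at UTC−03:00.
19:12 UTC − 3h = 16:12 Noror Republic.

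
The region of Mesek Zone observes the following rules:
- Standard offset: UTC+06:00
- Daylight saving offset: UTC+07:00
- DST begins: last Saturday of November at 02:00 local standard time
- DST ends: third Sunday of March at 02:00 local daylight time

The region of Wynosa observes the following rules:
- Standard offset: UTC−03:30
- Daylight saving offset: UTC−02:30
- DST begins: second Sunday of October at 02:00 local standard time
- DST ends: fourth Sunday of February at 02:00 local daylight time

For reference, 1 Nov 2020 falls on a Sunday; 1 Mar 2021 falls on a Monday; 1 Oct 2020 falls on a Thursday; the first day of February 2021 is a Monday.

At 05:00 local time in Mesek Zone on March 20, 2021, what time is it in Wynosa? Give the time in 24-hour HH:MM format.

18:30

1 November 2020 is a Sunday, so Saturdays fall on 7, 14, 21, 28; the last is November 28.
1 March 2021 is a Monday, so the first Sunday is March 7 and the third is March 21.
March 20, 2021 lies within the daylight-saving period (28 November 2020 – 21 March 2021), so Mesek Zone is on daylight time, UTC+07:00.
05:00 Mesek Zone − 7h = 22:00 UTC (rolling into the previous day, 19 March 2021).
1 October 2020 is a Thursday, so the first Sunday is October 4 and the second is October 11.
1 February 2021 is a Monday, so the first Sunday is February 7 and the fourth is February 28.
At the standard offset (UTC−03:30), 22:00 UTC − 3h30m = 18:30 Wynosa standard time.
The standard-time date in Wynosa, March 19, 2021, does not fall between 11 October 2020 and 28 February 2021, so daylight saving is not in effect and Wynosa is at UTC−03:30.
22:00 UTC − 3h30m = 18:30 Wynosa.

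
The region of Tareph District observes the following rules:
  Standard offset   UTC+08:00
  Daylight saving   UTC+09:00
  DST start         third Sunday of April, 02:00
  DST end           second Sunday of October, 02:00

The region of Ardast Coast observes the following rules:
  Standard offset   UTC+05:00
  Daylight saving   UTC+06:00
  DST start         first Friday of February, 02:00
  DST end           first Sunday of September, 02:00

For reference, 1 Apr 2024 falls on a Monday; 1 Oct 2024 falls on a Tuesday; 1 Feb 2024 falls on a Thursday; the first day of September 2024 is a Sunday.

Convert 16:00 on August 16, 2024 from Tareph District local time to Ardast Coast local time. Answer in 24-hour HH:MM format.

13:00

1 April 2024 is a Monday, so the first Sunday is April 7 and the third is April 21.
1 October 2024 is a Tuesday, so the first Sunday is October 6 and the second is October 13.
Daylight saving runs 21 April – 13 October; August 16, 2024 is inside that window, so Tareph District is at UTC+09:00.
16:00 Tareph District − 9h = 07:00 UTC.
1 February 2024 is a Thursday, so the first Friday is February 2.
1 September 2024 is a Sunday, so the first Sunday is September 1.
At the standard offset (UTC+05:00), 07:00 UTC + 5h = 12:00 Ardast Coast standard time.
The standard-time date in Ardast Coast, August 16, 2024, falls between 2 February and 1 September, so daylight saving is in effect and Ardast Coast is at UTC+06:00.
07:00 UTC + 6h = 13:00 Ardast Coast.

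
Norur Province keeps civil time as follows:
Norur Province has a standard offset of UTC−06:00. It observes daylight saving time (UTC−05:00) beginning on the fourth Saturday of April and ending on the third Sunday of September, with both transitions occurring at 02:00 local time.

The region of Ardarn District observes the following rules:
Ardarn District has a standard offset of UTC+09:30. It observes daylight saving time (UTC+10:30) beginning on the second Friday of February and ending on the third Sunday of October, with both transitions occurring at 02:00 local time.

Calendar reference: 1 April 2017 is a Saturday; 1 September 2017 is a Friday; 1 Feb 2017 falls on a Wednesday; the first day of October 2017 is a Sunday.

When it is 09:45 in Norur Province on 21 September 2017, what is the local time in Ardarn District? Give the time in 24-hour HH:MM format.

02:15

1 April 2017 is a Saturday, so the first Saturday is April 1 and the fourth is April 22.
1 September 2017 is a Friday, so the first Sunday is September 3 and the third is September 17.
21 September 2017 does not fall between 22 April and 17 September, so daylight saving is not in effect and Norur Province is at UTC−06:00.
09:45 Norur Province + 6h = 15:45 UTC.
1 February 2017 is a Wednesday, so the first Friday is February 3 and the second is February 10.
1 October 2017 is a Sunday, so the first Sunday is October 1 and the third is October 15.
At the standard offset (UTC+09:30), 15:45 UTC + 9h30m = 01:15 Ardarn District standard time (rolling into the next day, 22 September 2017).
The standard-time date in Ardarn District, 22 September 2017, lies within the daylight-saving period (10 February – 15 October), so Ardarn District is on daylight time, UTC+10:30.
15:45 UTC + 10h30m = 02:15 Ardarn District (rolling into the next day, 22 September 2017).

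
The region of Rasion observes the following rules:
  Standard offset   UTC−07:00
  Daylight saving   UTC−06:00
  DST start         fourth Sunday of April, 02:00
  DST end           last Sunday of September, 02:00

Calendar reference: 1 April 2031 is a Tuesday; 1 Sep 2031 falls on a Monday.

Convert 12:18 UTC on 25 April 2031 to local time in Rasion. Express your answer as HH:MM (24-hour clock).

1 April 2031 is a Tuesday, so the first Sunday is April 6 and the fourth is April 27.
1 September 2031 is a Monday, so Sundays fall on 7, 14, 21, 28; the last is September 28.
At the standard offset (UTC−07:00), 12:18 UTC − 7h = 05:18 Rasion standard time.
The standard-time date in Rasion, 25 April 2031, does not fall between 27 April and 28 September, so daylight saving is not in effect and Rasion is at UTC−07:00.
12:18 UTC − 7h = 05:18 local.

05:18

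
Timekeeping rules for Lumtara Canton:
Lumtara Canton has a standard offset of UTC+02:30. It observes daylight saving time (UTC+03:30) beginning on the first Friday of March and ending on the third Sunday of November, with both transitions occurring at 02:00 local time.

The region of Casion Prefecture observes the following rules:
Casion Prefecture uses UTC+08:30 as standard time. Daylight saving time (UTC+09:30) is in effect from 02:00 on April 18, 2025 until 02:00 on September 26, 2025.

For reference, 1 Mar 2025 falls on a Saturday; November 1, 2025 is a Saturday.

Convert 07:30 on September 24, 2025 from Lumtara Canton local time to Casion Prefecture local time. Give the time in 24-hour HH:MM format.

13:30

1 March 2025 is a Saturday, so the first Friday is March 7.
1 November 2025 is a Saturday, so the first Sunday is November 2 and the third is November 16.
September 24, 2025 lies within the daylight-saving period (7 March – 16 November), so Lumtara Canton is on daylight time, UTC+03:30.
07:30 Lumtara Canton − 3h30m = 04:00 UTC.
At the standard offset (UTC+08:30), 04:00 UTC + 8h30m = 12:30 Casion Prefecture standard time.
The standard-time date in Casion Prefecture, September 24, 2025, falls between 18 April and 26 September, so daylight saving is in effect and Casion Prefecture is at UTC+09:30.
04:00 UTC + 9h30m = 13:30 Casion Prefecture.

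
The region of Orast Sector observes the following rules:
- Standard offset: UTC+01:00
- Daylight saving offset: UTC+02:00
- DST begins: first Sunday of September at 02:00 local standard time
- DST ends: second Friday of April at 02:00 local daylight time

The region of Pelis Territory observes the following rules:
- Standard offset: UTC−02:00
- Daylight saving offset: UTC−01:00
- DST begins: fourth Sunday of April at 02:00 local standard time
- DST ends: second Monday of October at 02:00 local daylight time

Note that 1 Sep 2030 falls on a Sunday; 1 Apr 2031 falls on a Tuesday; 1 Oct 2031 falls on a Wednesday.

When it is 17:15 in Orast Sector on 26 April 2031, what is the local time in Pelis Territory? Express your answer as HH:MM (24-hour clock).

1 September 2030 is a Sunday, so the first Sunday is September 1.
1 April 2031 is a Tuesday, so the first Friday is April 4 and the second is April 11.
Daylight saving runs 1 September 2030 – 11 April 2031; 26 April 2031 is outside that window, so Orast Sector is on standard time at UTC+01:00.
17:15 Orast Sector − 1h = 16:15 UTC.
1 April 2031 is a Tuesday, so the first Sunday is April 6 and the fourth is April 27.
1 October 2031 is a Wednesday, so the first Monday is October 6 and the second is October 13.
At the standard offset (UTC−02:00), 16:15 UTC − 2h = 14:15 Pelis Territory standard time.
The standard-time date in Pelis Territory, 26 April 2031, does not fall between 27 April and 13 October, so daylight saving is not in effect and Pelis Territory is at UTC−02:00.
16:15 UTC − 2h = 14:15 Pelis Territory.

14:15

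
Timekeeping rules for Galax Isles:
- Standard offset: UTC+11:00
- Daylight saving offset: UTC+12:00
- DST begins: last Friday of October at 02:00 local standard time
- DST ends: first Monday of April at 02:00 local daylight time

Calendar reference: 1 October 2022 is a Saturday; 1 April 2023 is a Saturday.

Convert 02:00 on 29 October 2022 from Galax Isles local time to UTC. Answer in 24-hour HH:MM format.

14:00

1 October 2022 is a Saturday, so Fridays fall on 7, 14, 21, 28; the last is October 28.
1 April 2023 is a Saturday, so the first Monday is April 3.
Daylight saving runs 28 October 2022 – 3 April 2023; 29 October 2022 is inside that window, so Galax Isles is at UTC+12:00.
02:00 local − 12h = 14:00 UTC (rolling into the previous day, 28 October 2022).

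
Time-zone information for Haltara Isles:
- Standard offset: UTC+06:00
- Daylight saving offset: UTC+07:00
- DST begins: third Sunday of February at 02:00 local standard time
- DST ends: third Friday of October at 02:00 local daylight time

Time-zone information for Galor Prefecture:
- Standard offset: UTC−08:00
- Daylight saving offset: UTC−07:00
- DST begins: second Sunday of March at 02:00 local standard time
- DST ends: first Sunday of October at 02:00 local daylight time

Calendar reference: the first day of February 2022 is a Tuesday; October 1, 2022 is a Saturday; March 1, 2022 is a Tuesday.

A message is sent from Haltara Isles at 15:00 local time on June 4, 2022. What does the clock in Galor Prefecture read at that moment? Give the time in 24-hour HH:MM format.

1 February 2022 is a Tuesday, so the first Sunday is February 6 and the third is February 20.
1 October 2022 is a Saturday, so the first Friday is October 7 and the third is October 21.
June 4, 2022 lies within the daylight-saving period (20 February – 21 October), so Haltara Isles is on daylight time, UTC+07:00.
15:00 Haltara Isles − 7h = 08:00 UTC.
1 March 2022 is a Tuesday, so the first Sunday is March 6 and the second is March 13.
1 October 2022 is a Saturday, so the first Sunday is October 2.
At the standard offset (UTC−08:00), 08:00 UTC − 8h = 00:00 Galor Prefecture standard time.
The standard-time date in Galor Prefecture, June 4, 2022, lies within the daylight-saving period (13 March – 2 October), so Galor Prefecture is on daylight time, UTC−07:00.
08:00 UTC − 7h = 01:00 Galor Prefecture.

01:00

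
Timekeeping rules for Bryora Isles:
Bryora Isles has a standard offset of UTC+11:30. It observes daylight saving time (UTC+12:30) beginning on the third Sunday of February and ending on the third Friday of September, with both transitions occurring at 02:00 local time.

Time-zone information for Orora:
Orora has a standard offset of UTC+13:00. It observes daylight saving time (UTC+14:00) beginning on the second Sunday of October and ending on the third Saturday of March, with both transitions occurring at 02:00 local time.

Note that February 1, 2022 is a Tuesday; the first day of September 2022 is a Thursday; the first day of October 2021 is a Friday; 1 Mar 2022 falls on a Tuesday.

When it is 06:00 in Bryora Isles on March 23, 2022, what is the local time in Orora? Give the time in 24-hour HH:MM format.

1 February 2022 is a Tuesday, so the first Sunday is February 6 and the third is February 20.
1 September 2022 is a Thursday, so the first Friday is September 2 and the third is September 16.
Daylight saving runs 20 February – 16 September; March 23, 2022 is inside that window, so Bryora Isles is at UTC+12:30.
06:00 Bryora Isles − 12h30m = 17:30 UTC (rolling into the previous day, 22 March 2022).
1 October 2021 is a Friday, so the first Sunday is October 3 and the second is October 10.
1 March 2022 is a Tuesday, so the first Saturday is March 5 and the third is March 19.
At the standard offset (UTC+13:00), 17:30 UTC + 13h = 06:30 Orora standard time (rolling into the next day, 23 March 2022).
Daylight saving runs 10 October 2021 – 19 March 2022; the standard-time date in Orora, March 23, 2022, is outside that window, so Orora is on standard time at UTC+13:00.
17:30 UTC + 13h = 06:30 Orora (rolling into the next day, 23 March 2022).

06:30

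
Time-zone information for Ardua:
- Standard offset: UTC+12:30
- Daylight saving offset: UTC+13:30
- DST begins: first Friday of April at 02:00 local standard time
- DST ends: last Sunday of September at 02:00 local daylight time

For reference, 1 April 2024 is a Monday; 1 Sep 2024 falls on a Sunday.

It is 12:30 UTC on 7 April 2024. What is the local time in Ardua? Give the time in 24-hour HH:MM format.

1 April 2024 is a Monday, so the first Friday is April 5.
1 September 2024 is a Sunday, so Sundays fall on 1, 8, 15, 22, 29; the last is September 29.
At the standard offset (UTC+12:30), 12:30 UTC + 12h30m = 01:00 Ardua standard time (rolling into the next day, 8 April 2024).
Daylight saving runs 5 April – 29 September; the standard-time date in Ardua, 8 April 2024, is inside that window, so Ardua is at UTC+13:30.
12:30 UTC + 13h30m = 02:00 local (rolling into the next day, 8 April 2024).

02:00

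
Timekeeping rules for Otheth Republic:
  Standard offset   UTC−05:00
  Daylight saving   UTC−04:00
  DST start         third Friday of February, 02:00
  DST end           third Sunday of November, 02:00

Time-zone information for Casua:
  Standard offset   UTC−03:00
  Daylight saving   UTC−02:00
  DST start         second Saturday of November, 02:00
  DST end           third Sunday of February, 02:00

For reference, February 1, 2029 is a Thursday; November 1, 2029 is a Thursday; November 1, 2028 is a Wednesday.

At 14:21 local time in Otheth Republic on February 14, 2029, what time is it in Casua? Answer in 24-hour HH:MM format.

1 February 2029 is a Thursday, so the first Friday is February 2 and the third is February 16.
1 November 2029 is a Thursday, so the first Sunday is November 4 and the third is November 18.
Daylight saving runs 16 February – 18 November; February 14, 2029 is outside that window, so Otheth Republic is on standard time at UTC−05:00.
14:21 Otheth Republic + 5h = 19:21 UTC.
1 November 2028 is a Wednesday, so the first Saturday is November 4 and the second is November 11.
1 February 2029 is a Thursday, so the first Sunday is February 4 and the third is February 18.
At the standard offset (UTC−03:00), 19:21 UTC − 3h = 16:21 Casua standard time.
The standard-time date in Casua, February 14, 2029, lies within the daylight-saving period (11 November 2028 – 18 February 2029), so Casua is on daylight time, UTC−02:00.
19:21 UTC − 2h = 17:21 Casua.

17:21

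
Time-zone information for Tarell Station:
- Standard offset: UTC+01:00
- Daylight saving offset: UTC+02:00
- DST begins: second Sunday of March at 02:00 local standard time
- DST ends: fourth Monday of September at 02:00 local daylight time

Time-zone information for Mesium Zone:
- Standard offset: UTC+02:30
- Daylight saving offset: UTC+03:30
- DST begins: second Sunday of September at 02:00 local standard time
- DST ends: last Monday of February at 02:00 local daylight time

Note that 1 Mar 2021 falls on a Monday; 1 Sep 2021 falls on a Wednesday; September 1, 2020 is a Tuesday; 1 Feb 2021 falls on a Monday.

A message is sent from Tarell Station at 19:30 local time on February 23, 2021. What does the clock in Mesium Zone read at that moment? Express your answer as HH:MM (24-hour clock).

21:00

1 March 2021 is a Monday, so the first Sunday is March 7 and the second is March 14.
1 September 2021 is a Wednesday, so the first Monday is September 6 and the fourth is September 27.
Daylight saving runs 14 March – 27 September; February 23, 2021 is outside that window, so Tarell Station is on standard time at UTC+01:00.
19:30 Tarell Station − 1h = 18:30 UTC.
1 September 2020 is a Tuesday, so the first Sunday is September 6 and the second is September 13.
1 February 2021 is a Monday, so Mondays fall on 1, 8, 15, 22; the last is February 22.
At the standard offset (UTC+02:30), 18:30 UTC + 2h30m = 21:00 Mesium Zone standard time.
The standard-time date in Mesium Zone, February 23, 2021, is outside the daylight-saving period (13 September 2020 – 22 February 2021), so Mesium Zone is on standard time, UTC+02:30.
18:30 UTC + 2h30m = 21:00 Mesium Zone.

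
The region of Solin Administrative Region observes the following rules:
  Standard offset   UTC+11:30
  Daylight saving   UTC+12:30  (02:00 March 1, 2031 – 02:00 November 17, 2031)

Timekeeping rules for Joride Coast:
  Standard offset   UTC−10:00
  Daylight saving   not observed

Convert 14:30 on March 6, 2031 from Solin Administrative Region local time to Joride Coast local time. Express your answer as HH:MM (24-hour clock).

16:00

March 6, 2031 lies within the daylight-saving period (1 March – 17 November), so Solin Administrative Region is on daylight time, UTC+12:30.
14:30 Solin Administrative Region − 12h30m = 02:00 UTC.
Joride Coast has no daylight saving, so its offset is UTC−10:00 year-round.
02:00 UTC − 10h = 16:00 Joride Coast (rolling into the previous day, 5 March 2031).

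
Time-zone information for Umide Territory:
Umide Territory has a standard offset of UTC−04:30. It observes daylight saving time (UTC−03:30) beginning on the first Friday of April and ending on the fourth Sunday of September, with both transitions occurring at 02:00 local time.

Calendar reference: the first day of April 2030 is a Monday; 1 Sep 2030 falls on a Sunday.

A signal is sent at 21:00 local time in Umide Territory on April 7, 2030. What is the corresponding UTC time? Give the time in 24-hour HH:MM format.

1 April 2030 is a Monday, so the first Friday is April 5.
1 September 2030 is a Sunday, so the first Sunday is September 1 and the fourth is September 22.
April 7, 2030 falls between 5 April and 22 September, so daylight saving is in effect and Umide Territory is at UTC−03:30.
21:00 local + 3h30m = 00:30 UTC (rolling into the next day, 8 April 2030).

00:30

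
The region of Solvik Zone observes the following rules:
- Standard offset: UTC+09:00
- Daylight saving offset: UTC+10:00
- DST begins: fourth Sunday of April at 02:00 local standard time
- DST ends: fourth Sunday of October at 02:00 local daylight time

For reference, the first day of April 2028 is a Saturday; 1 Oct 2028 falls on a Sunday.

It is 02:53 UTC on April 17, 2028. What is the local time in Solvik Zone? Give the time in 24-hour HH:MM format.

11:53

1 April 2028 is a Saturday, so the first Sunday is April 2 and the fourth is April 23.
1 October 2028 is a Sunday, so the first Sunday is October 1 and the fourth is October 22.
At the standard offset (UTC+09:00), 02:53 UTC + 9h = 11:53 Solvik Zone standard time.
The standard-time date in Solvik Zone, April 17, 2028, is outside the daylight-saving period (23 April – 22 October), so Solvik Zone is on standard time, UTC+09:00.
02:53 UTC + 9h = 11:53 local.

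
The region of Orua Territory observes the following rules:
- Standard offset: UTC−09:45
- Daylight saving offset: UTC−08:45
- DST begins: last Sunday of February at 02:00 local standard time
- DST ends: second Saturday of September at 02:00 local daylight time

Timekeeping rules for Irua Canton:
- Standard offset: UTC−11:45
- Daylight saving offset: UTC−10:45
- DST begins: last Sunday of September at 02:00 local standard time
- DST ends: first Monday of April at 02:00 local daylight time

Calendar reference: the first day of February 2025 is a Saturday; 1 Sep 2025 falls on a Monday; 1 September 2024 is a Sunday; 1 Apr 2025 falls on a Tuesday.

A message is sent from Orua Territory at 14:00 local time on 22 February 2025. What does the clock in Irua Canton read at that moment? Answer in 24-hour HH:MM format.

1 February 2025 is a Saturday, so Sundays fall on 2, 9, 16, 23; the last is February 23.
1 September 2025 is a Monday, so the first Saturday is September 6 and the second is September 13.
22 February 2025 is outside the daylight-saving period (23 February – 13 September), so Orua Territory is on standard time, UTC−09:45.
14:00 Orua Territory + 9h45m = 23:45 UTC.
1 September 2024 is a Sunday, so Sundays fall on 1, 8, 15, 22, 29; the last is September 29.
1 April 2025 is a Tuesday, so the first Monday is April 7.
At the standard offset (UTC−11:45), 23:45 UTC − 11h45m = 12:00 Irua Canton standard time.
The standard-time date in Irua Canton, 22 February 2025, falls between 29 September 2024 and 7 April 2025, so daylight saving is in effect and Irua Canton is at UTC−10:45.
23:45 UTC − 10h45m = 13:00 Irua Canton.

13:00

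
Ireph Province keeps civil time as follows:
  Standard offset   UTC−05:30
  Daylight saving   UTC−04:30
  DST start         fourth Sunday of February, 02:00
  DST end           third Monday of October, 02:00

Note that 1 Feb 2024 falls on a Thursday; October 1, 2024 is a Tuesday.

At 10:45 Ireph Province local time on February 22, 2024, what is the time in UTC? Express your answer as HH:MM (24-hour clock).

1 February 2024 is a Thursday, so the first Sunday is February 4 and the fourth is February 25.
1 October 2024 is a Tuesday, so the first Monday is October 7 and the third is October 21.
Daylight saving runs 25 February – 21 October; February 22, 2024 is outside that window, so Ireph Province is on standard time at UTC−05:30.
10:45 local + 5h30m = 16:15 UTC.

16:15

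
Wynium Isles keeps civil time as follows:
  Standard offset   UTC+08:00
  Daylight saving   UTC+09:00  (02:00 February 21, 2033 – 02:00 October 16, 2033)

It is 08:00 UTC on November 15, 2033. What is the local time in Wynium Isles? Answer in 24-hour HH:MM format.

16:00

At the standard offset (UTC+08:00), 08:00 UTC + 8h = 16:00 Wynium Isles standard time.
The standard-time date in Wynium Isles, November 15, 2033, does not fall between 21 February and 16 October, so daylight saving is not in effect and Wynium Isles is at UTC+08:00.
08:00 UTC + 8h = 16:00 local.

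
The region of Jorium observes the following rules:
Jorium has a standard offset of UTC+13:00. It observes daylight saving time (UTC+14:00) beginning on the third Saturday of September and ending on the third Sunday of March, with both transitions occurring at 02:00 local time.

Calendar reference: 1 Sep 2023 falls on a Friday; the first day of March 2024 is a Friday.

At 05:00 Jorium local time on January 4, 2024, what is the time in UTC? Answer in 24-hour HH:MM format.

1 September 2023 is a Friday, so the first Saturday is September 2 and the third is September 16.
1 March 2024 is a Friday, so the first Sunday is March 3 and the third is March 17.
January 4, 2024 falls between 16 September 2023 and 17 March 2024, so daylight saving is in effect and Jorium is at UTC+14:00.
05:00 local − 14h = 15:00 UTC (rolling into the previous day, 3 January 2024).

15:00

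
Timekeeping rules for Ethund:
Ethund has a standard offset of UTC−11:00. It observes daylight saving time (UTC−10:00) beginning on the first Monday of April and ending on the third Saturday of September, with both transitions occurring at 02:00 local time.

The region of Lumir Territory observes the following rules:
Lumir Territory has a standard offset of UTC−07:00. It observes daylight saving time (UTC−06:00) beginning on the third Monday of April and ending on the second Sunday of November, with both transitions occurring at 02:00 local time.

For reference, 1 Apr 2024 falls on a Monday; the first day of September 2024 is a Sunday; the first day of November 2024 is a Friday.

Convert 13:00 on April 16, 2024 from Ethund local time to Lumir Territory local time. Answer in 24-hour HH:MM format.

1 April 2024 is a Monday, so the first Monday is April 1.
1 September 2024 is a Sunday, so the first Saturday is September 7 and the third is September 21.
Daylight saving runs 1 April – 21 September; April 16, 2024 is inside that window, so Ethund is at UTC−10:00.
13:00 Ethund + 10h = 23:00 UTC.
1 April 2024 is a Monday, so the first Monday is April 1 and the third is April 15.
1 November 2024 is a Friday, so the first Sunday is November 3 and the second is November 10.
At the standard offset (UTC−07:00), 23:00 UTC − 7h = 16:00 Lumir Territory standard time.
The standard-time date in Lumir Territory, April 16, 2024, lies within the daylight-saving period (15 April – 10 November), so Lumir Territory is on daylight time, UTC−06:00.
23:00 UTC − 6h = 17:00 Lumir Territory.

17:00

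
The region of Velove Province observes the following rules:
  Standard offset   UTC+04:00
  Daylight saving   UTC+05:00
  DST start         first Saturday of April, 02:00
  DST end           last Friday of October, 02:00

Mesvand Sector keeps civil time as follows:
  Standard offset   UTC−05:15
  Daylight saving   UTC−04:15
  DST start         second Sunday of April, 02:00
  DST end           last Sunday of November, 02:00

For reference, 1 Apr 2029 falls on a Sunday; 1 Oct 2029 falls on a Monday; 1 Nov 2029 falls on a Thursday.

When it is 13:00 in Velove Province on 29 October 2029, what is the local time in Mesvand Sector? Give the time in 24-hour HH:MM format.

1 April 2029 is a Sunday, so the first Saturday is April 7.
1 October 2029 is a Monday, so Fridays fall on 5, 12, 19, 26; the last is October 26.
Daylight saving runs 7 April – 26 October; 29 October 2029 is outside that window, so Velove Province is on standard time at UTC+04:00.
13:00 Velove Province − 4h = 09:00 UTC.
1 April 2029 is a Sunday, so the first Sunday is April 1 and the second is April 8.
1 November 2029 is a Thursday, so Sundays fall on 4, 11, 18, 25; the last is November 25.
At the standard offset (UTC−05:15), 09:00 UTC − 5h15m = 03:45 Mesvand Sector standard time.
The standard-time date in Mesvand Sector, 29 October 2029, falls between 8 April and 25 November, so daylight saving is in effect and Mesvand Sector is at UTC−04:15.
09:00 UTC − 4h15m = 04:45 Mesvand Sector.

04:45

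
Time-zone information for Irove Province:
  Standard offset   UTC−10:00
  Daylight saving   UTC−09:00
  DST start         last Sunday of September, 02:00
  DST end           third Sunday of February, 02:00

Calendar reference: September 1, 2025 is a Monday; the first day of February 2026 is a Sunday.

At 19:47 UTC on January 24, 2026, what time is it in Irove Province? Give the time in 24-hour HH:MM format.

1 September 2025 is a Monday, so Sundays fall on 7, 14, 21, 28; the last is September 28.
1 February 2026 is a Sunday, so the first Sunday is February 1 and the third is February 15.
At the standard offset (UTC−10:00), 19:47 UTC − 10h = 09:47 Irove Province standard time.
The standard-time date in Irove Province, January 24, 2026, lies within the daylight-saving period (28 September 2025 – 15 February 2026), so Irove Province is on daylight time, UTC−09:00.
19:47 UTC − 9h = 10:47 local.

10:47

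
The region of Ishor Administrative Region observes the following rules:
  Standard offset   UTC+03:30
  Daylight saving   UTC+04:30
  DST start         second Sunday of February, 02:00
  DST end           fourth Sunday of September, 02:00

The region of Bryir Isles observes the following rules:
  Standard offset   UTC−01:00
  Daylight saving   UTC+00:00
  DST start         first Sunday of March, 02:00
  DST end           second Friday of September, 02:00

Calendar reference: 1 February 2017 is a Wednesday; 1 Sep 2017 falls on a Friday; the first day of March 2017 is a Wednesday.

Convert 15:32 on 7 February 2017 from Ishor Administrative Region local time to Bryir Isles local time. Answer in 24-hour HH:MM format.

1 February 2017 is a Wednesday, so the first Sunday is February 5 and the second is February 12.
1 September 2017 is a Friday, so the first Sunday is September 3 and the fourth is September 24.
7 February 2017 does not fall between 12 February and 24 September, so daylight saving is not in effect and Ishor Administrative Region is at UTC+03:30.
15:32 Ishor Administrative Region − 3h30m = 12:02 UTC.
1 March 2017 is a Wednesday, so the first Sunday is March 5.
1 September 2017 is a Friday, so the first Friday is September 1 and the second is September 8.
At the standard offset (UTC−01:00), 12:02 UTC − 1h = 11:02 Bryir Isles standard time.
The standard-time date in Bryir Isles, 7 February 2017, does not fall between 5 March and 8 September, so daylight saving is not in effect and Bryir Isles is at UTC−01:00.
12:02 UTC − 1h = 11:02 Bryir Isles.

11:02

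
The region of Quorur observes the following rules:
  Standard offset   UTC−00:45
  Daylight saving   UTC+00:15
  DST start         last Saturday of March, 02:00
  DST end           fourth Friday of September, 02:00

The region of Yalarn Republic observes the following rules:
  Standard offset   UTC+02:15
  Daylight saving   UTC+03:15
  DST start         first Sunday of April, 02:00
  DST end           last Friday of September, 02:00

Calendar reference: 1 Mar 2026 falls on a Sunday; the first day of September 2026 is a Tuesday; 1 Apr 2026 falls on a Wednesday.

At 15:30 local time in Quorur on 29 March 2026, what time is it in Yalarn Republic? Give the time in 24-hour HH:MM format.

17:30

1 March 2026 is a Sunday, so Saturdays fall on 7, 14, 21, 28; the last is March 28.
1 September 2026 is a Tuesday, so the first Friday is September 4 and the fourth is September 25.
Daylight saving runs 28 March – 25 September; 29 March 2026 is inside that window, so Quorur is at UTC+00:15.
15:30 Quorur − 0h15m = 15:15 UTC.
1 April 2026 is a Wednesday, so the first Sunday is April 5.
1 September 2026 is a Tuesday, so Fridays fall on 4, 11, 18, 25; the last is September 25.
At the standard offset (UTC+02:15), 15:15 UTC + 2h15m = 17:30 Yalarn Republic standard time.
Daylight saving runs 5 April – 25 September; the standard-time date in Yalarn Republic, 29 March 2026, is outside that window, so Yalarn Republic is on standard time at UTC+02:15.
15:15 UTC + 2h15m = 17:30 Yalarn Republic.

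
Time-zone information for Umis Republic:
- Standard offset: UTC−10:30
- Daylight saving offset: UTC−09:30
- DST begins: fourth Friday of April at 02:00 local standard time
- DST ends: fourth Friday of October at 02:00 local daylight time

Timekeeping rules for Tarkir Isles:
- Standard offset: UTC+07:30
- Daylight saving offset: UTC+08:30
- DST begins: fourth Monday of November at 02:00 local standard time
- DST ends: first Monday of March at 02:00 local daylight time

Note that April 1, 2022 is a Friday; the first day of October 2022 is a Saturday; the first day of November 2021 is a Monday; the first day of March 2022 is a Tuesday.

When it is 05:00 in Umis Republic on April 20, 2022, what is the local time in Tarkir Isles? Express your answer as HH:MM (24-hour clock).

1 April 2022 is a Friday, so the first Friday is April 1 and the fourth is April 22.
1 October 2022 is a Saturday, so the first Friday is October 7 and the fourth is October 28.
Daylight saving runs 22 April – 28 October; April 20, 2022 is outside that window, so Umis Republic is on standard time at UTC−10:30.
05:00 Umis Republic + 10h30m = 15:30 UTC.
1 November 2021 is a Monday, so the first Monday is November 1 and the fourth is November 22.
1 March 2022 is a Tuesday, so the first Monday is March 7.
At the standard offset (UTC+07:30), 15:30 UTC + 7h30m = 23:00 Tarkir Isles standard time.
The standard-time date in Tarkir Isles, April 20, 2022, does not fall between 22 November 2021 and 7 March 2022, so daylight saving is not in effect and Tarkir Isles is at UTC+07:30.
15:30 UTC + 7h30m = 23:00 Tarkir Isles.

23:00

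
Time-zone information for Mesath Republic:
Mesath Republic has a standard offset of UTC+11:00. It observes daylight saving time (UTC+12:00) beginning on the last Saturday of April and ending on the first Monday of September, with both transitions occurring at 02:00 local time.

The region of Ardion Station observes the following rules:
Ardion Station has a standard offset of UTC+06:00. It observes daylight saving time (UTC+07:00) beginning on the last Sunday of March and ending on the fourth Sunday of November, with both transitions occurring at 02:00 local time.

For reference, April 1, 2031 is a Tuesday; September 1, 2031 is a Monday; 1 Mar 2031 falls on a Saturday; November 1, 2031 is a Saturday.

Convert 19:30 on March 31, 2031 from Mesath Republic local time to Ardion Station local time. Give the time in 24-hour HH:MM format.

15:30

1 April 2031 is a Tuesday, so Saturdays fall on 5, 12, 19, 26; the last is April 26.
1 September 2031 is a Monday, so the first Monday is September 1.
March 31, 2031 is outside the daylight-saving period (26 April – 1 September), so Mesath Republic is on standard time, UTC+11:00.
19:30 Mesath Republic − 11h = 08:30 UTC.
1 March 2031 is a Saturday, so Sundays fall on 2, 9, 16, 23, 30; the last is March 30.
1 November 2031 is a Saturday, so the first Sunday is November 2 and the fourth is November 23.
At the standard offset (UTC+06:00), 08:30 UTC + 6h = 14:30 Ardion Station standard time.
The standard-time date in Ardion Station, March 31, 2031, lies within the daylight-saving period (30 March – 23 November), so Ardion Station is on daylight time, UTC+07:00.
08:30 UTC + 7h = 15:30 Ardion Station.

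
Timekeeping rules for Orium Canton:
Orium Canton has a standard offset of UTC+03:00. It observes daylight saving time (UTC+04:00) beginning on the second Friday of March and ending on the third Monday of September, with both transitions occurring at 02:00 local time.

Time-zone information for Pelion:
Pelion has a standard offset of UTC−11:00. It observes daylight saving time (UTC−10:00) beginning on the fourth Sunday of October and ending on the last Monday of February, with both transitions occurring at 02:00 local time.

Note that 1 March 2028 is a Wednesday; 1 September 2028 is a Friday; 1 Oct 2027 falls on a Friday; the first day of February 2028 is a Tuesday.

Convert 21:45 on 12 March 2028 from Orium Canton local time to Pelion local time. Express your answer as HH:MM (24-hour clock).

06:45

1 March 2028 is a Wednesday, so the first Friday is March 3 and the second is March 10.
1 September 2028 is a Friday, so the first Monday is September 4 and the third is September 18.
12 March 2028 falls between 10 March and 18 September, so daylight saving is in effect and Orium Canton is at UTC+04:00.
21:45 Orium Canton − 4h = 17:45 UTC.
1 October 2027 is a Friday, so the first Sunday is October 3 and the fourth is October 24.
1 February 2028 is a Tuesday, so Mondays fall on 7, 14, 21, 28; the last is February 28.
At the standard offset (UTC−11:00), 17:45 UTC − 11h = 06:45 Pelion standard time.
The standard-time date in Pelion, 12 March 2028, does not fall between 24 October 2027 and 28 February 2028, so daylight saving is not in effect and Pelion is at UTC−11:00.
17:45 UTC − 11h = 06:45 Pelion.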